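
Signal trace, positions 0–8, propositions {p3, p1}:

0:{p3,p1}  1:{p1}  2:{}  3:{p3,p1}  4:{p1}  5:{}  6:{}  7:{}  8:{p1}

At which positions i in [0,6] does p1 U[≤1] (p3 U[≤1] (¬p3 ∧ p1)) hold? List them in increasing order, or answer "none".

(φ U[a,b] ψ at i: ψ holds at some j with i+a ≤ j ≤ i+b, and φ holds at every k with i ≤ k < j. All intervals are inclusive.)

Evaluate at each i in [0,6]:
  i=0: ✓ (rhs at j=0)
  i=1: ✓ (rhs at j=1)
  i=2: ✗ (lhs fails at k=2 before rhs at j=3)
  i=3: ✓ (rhs at j=3)
  i=4: ✓ (rhs at j=4)
  i=5: ✗ (no rhs in [5,6])
  i=6: ✗ (no rhs in [6,7])

0, 1, 3, 4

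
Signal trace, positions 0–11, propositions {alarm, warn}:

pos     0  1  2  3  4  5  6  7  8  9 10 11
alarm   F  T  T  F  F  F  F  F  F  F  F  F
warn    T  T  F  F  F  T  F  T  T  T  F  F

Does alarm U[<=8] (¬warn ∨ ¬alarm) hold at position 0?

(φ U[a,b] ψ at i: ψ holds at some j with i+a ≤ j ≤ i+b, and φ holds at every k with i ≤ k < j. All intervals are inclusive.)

Need some j in [0,8] with (¬warn ∨ ¬alarm), and alarm at every k in [0,j-1].
  j=0: (¬warn ∨ ¬alarm) holds; no prefix to check → satisfied.

Yes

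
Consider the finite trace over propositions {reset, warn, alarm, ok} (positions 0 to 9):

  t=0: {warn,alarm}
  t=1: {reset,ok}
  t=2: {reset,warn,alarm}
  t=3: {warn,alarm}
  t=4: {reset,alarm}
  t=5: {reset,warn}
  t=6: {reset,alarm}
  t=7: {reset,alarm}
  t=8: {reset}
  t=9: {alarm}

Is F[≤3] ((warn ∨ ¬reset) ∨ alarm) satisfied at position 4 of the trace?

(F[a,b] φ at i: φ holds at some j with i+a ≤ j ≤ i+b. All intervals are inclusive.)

Check ((warn ∨ ¬reset) ∨ alarm) at each j in [4,7]:
  j=4: true
  j=5: true
  j=6: true
  j=7: true
Found at j=4 → formula holds.

Holds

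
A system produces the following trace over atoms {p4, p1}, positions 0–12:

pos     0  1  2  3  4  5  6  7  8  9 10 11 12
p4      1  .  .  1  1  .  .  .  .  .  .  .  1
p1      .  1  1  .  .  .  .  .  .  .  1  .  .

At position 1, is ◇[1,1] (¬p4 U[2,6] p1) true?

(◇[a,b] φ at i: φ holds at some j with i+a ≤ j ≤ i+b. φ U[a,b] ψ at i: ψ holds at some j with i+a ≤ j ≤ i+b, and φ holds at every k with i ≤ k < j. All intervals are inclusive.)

Check (¬p4 U[2,6] p1) at each j in [2,2]:
  j=2: fails
No position in the window satisfies it → formula fails.

False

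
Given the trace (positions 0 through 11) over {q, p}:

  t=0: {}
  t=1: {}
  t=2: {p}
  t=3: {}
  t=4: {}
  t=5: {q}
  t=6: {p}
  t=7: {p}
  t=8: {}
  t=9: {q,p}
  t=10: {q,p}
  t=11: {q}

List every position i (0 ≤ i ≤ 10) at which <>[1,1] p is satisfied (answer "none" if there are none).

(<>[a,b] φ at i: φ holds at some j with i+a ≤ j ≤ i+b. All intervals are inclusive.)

1, 5, 6, 8, 9

Evaluate at each i in [0,10]:
  i=0: ✗ (none in [1,1])
  i=1: ✓ (witness j=2)
  i=2: ✗ (none in [3,3])
  i=3: ✗ (none in [4,4])
  i=4: ✗ (none in [5,5])
  i=5: ✓ (witness j=6)
  i=6: ✓ (witness j=7)
  i=7: ✗ (none in [8,8])
  i=8: ✓ (witness j=9)
  i=9: ✓ (witness j=10)
  i=10: ✗ (none in [11,11])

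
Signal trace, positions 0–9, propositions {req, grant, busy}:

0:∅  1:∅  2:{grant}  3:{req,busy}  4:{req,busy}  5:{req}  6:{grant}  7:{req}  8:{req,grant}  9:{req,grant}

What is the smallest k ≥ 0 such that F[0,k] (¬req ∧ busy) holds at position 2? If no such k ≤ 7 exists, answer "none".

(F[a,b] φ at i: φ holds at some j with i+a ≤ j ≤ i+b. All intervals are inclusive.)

Scan j = 2,3,… for (¬req ∧ busy):
  j=2: fails
  j=3: fails
  j=4: fails
  j=5: fails
  j=6: fails
  j=7: fails
  j=8: fails
  j=9: fails
No j in [2,9] satisfies it → none.

none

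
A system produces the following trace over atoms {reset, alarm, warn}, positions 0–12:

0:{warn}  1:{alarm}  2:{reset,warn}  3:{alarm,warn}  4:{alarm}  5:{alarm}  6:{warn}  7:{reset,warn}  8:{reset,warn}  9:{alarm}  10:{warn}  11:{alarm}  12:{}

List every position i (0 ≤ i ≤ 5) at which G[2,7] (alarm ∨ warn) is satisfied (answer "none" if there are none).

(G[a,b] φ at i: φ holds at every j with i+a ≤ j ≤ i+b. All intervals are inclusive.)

0, 1, 2, 3, 4

Evaluate at each i in [0,5]:
  i=0: ✓ (all of [2,7])
  i=1: ✓ (all of [3,8])
  i=2: ✓ (all of [4,9])
  i=3: ✓ (all of [5,10])
  i=4: ✓ (all of [6,11])
  i=5: ✗ (fails at j=12)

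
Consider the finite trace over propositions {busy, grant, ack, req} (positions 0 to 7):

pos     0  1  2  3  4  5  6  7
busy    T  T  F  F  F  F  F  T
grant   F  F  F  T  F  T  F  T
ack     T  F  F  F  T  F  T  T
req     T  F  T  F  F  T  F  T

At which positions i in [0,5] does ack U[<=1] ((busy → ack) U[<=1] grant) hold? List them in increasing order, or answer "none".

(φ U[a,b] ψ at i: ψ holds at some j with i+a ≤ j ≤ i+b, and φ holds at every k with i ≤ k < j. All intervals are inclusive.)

Evaluate at each i in [0,5]:
  i=0: ✗ (no rhs in [0,1])
  i=1: ✗ (lhs fails at k=1 before rhs at j=2)
  i=2: ✓ (rhs at j=2)
  i=3: ✓ (rhs at j=3)
  i=4: ✓ (rhs at j=4)
  i=5: ✓ (rhs at j=5)

2, 3, 4, 5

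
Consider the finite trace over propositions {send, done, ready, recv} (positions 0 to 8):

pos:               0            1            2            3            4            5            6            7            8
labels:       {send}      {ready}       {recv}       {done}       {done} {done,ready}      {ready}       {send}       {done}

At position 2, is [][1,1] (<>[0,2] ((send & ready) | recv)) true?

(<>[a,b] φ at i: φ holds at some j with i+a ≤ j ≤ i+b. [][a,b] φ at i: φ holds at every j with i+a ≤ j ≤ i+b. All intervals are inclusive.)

No

Check <>[0,2] ((send & ready) | recv) at every j in [3,3]:
  j=3: fails (none in [3,5])
Fails at j=3 → formula fails.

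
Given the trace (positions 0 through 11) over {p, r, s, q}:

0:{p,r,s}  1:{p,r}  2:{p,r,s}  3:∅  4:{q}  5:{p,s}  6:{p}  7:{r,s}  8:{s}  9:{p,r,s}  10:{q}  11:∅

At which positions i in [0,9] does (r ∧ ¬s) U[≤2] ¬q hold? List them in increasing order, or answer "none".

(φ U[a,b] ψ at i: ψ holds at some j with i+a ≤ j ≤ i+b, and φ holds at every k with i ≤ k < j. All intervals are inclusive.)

Evaluate at each i in [0,9]:
  i=0: ✓ (rhs at j=0)
  i=1: ✓ (rhs at j=1)
  i=2: ✓ (rhs at j=2)
  i=3: ✓ (rhs at j=3)
  i=4: ✗ (lhs fails at k=4 before rhs at j=5)
  i=5: ✓ (rhs at j=5)
  i=6: ✓ (rhs at j=6)
  i=7: ✓ (rhs at j=7)
  i=8: ✓ (rhs at j=8)
  i=9: ✓ (rhs at j=9)

0, 1, 2, 3, 5, 6, 7, 8, 9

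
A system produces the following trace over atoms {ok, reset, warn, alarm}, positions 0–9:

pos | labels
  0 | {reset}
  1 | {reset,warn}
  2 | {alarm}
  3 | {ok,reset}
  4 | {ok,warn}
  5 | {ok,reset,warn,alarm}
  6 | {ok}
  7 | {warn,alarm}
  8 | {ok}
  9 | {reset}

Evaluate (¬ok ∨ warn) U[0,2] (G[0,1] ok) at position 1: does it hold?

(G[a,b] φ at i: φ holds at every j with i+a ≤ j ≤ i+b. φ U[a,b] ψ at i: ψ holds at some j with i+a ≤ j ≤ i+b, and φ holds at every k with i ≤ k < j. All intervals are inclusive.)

Need some j in [1,3] with G[0,1] ok, and (¬ok ∨ warn) at every k in [1,j-1].
  j=1: G[0,1] ok — fails at 1.
  j=2: G[0,1] ok — fails at 2.
  j=3: G[0,1] ok holds; (¬ok ∨ warn) holds at every k in [1,2] → satisfied.

True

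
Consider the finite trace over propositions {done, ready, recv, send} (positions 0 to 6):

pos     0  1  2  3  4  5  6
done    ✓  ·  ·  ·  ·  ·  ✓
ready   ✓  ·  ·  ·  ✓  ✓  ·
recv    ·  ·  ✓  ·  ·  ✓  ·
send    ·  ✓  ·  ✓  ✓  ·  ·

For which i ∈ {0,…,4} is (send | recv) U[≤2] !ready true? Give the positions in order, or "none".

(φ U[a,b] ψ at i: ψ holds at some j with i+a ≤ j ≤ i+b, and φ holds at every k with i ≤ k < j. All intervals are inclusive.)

Evaluate at each i in [0,4]:
  i=0: ✗ (lhs fails at k=0 before rhs at j=1)
  i=1: ✓ (rhs at j=1)
  i=2: ✓ (rhs at j=2)
  i=3: ✓ (rhs at j=3)
  i=4: ✓ (rhs at j=6; lhs holds on [4,5])

1, 2, 3, 4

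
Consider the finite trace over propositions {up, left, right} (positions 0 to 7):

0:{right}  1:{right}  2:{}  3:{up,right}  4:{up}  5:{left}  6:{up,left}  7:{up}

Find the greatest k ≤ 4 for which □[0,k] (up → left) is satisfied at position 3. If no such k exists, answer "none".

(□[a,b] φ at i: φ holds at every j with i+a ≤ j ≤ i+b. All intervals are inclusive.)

none

(up → left) must hold from j=3 onward; find where it first fails.
  j=3: fails → no k works.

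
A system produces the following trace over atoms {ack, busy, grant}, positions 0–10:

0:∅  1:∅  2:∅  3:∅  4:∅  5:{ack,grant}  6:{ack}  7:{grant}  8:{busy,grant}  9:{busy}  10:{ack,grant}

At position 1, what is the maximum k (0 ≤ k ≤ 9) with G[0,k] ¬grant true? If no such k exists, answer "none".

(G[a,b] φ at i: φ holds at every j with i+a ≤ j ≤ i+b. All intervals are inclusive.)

3

¬grant must hold from j=1 onward; find where it first fails.
  j=1: holds
  j=2: holds
  j=3: holds
  j=4: holds
  j=5: fails
Holds on [1,4], so largest k = 3.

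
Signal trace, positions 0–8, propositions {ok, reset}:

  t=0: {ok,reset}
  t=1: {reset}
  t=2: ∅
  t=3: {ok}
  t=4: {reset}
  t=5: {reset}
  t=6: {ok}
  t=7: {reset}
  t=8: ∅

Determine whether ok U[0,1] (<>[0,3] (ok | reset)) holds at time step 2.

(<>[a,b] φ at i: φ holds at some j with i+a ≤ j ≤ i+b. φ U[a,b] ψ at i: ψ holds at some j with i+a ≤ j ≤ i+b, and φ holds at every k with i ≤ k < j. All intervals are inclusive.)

Yes

Need some j in [2,3] with <>[0,3] (ok | reset), and ok at every k in [2,j-1].
  j=2: <>[0,3] (ok | reset) holds; no prefix to check → satisfied.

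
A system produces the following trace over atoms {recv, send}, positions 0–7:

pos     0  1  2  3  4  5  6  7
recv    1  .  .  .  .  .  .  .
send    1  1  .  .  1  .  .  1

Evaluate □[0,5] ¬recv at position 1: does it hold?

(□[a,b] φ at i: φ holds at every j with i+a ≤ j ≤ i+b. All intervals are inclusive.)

Check ¬recv at every j in [1,6]:
  j=1: true
  j=2: true
  j=3: true
  j=4: true
  j=5: true
  j=6: true
All positions satisfy it → formula holds.

True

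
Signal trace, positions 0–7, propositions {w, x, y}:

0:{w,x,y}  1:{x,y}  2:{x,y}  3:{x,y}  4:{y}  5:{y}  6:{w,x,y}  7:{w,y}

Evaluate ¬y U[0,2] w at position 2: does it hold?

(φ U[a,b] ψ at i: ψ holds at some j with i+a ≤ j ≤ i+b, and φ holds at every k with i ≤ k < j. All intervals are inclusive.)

Need some j in [2,4] with w, and ¬y at every k in [2,j-1].
  j=2: w false.
  j=3: w false.
  j=4: w false.
No j in the window works → until fails.

No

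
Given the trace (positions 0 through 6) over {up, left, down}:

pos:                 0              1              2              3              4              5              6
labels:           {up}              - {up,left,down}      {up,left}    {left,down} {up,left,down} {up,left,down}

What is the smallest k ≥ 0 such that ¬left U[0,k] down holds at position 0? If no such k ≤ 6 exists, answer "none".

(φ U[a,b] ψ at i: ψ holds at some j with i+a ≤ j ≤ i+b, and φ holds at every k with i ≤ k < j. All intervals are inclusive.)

2

Need earliest j ≥ 0 with down, and ¬left at every k in [0,j-1].
  j=0: rhs fails.
  j=1: rhs fails.
  j=2: rhs holds; lhs holds on [0,1]. k = 2.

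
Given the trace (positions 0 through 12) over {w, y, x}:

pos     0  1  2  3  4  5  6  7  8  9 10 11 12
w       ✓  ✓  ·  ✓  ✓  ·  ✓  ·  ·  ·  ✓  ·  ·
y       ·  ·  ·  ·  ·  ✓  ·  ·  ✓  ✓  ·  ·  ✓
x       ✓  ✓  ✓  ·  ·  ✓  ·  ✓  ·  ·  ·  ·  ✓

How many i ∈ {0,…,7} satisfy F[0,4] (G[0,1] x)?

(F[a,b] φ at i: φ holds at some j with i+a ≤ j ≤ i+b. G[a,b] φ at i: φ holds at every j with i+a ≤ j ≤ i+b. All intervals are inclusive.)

2

Evaluate at each i in [0,7]:
  i=0: ✓ (witness j=0)
  i=1: ✓ (witness j=1)
  i=2: ✗ (none in [2,6])
  i=3: ✗ (none in [3,7])
  i=4: ✗ (none in [4,8])
  i=5: ✗ (none in [5,9])
  i=6: ✗ (none in [6,10])
  i=7: ✗ (none in [7,11])
Positions where it holds: {0, 1} → 2.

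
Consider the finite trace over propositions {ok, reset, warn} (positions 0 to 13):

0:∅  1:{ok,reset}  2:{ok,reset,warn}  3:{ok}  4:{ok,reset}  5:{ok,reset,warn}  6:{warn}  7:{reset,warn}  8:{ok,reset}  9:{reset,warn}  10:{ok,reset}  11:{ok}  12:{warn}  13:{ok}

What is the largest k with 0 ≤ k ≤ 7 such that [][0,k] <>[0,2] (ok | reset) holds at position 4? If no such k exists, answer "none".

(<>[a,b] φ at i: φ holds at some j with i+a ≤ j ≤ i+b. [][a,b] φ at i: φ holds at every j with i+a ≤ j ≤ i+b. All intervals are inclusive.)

7

<>[0,2] (ok | reset) must hold from j=4 onward; find where it first fails.
  j=4: holds
  j=5: holds
  j=6: holds
  j=7: holds
  j=8: holds
  j=9: holds
  j=10: holds
  j=11: holds
Holds through j=11; largest k = 7.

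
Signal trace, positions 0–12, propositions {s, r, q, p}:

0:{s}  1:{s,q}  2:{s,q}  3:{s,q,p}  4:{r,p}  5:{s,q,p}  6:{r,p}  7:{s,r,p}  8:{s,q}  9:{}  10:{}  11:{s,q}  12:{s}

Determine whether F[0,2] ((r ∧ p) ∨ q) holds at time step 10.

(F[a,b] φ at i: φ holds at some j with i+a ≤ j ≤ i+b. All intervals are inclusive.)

Holds

Check ((r ∧ p) ∨ q) at each j in [10,12]:
  j=10: false
  j=11: true
  j=12: false
Found at j=11 → formula holds.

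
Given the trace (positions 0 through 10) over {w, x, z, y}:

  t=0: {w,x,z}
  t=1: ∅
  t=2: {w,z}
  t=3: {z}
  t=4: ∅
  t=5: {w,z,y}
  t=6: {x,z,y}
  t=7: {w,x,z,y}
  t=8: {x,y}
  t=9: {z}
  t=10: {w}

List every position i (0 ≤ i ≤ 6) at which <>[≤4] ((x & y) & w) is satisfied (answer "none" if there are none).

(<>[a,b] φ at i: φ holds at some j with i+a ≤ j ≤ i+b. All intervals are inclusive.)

Evaluate at each i in [0,6]:
  i=0: ✗ (none in [0,4])
  i=1: ✗ (none in [1,5])
  i=2: ✗ (none in [2,6])
  i=3: ✓ (witness j=7)
  i=4: ✓ (witness j=7)
  i=5: ✓ (witness j=7)
  i=6: ✓ (witness j=7)

3, 4, 5, 6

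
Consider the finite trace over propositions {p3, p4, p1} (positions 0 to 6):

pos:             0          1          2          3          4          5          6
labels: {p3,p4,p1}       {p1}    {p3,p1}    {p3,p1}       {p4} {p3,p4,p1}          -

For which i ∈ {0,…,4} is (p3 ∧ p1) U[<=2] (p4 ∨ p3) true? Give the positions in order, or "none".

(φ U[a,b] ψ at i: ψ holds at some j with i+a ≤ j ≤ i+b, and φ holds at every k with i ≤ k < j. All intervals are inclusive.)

0, 2, 3, 4

Evaluate at each i in [0,4]:
  i=0: ✓ (rhs at j=0)
  i=1: ✗ (lhs fails at k=1 before rhs at j=2)
  i=2: ✓ (rhs at j=2)
  i=3: ✓ (rhs at j=3)
  i=4: ✓ (rhs at j=4)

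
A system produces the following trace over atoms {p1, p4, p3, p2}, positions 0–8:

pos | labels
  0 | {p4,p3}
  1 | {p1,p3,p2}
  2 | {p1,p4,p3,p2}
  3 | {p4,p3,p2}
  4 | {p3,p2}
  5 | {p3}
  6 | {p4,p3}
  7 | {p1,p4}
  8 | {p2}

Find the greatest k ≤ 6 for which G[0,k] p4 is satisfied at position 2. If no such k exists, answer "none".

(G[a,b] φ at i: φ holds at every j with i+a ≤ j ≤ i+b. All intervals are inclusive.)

p4 must hold from j=2 onward; find where it first fails.
  j=2: holds
  j=3: holds
  j=4: fails
Holds on [2,3], so largest k = 1.

1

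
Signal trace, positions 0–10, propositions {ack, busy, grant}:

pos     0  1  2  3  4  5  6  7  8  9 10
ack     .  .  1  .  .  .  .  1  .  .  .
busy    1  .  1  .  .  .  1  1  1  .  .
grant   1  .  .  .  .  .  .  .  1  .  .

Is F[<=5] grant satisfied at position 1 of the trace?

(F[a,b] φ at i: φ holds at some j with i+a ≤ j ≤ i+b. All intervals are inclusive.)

Check grant at each j in [1,6]:
  j=1: false
  j=2: false
  j=3: false
  j=4: false
  j=5: false
  j=6: false
No position in the window satisfies it → formula fails.

False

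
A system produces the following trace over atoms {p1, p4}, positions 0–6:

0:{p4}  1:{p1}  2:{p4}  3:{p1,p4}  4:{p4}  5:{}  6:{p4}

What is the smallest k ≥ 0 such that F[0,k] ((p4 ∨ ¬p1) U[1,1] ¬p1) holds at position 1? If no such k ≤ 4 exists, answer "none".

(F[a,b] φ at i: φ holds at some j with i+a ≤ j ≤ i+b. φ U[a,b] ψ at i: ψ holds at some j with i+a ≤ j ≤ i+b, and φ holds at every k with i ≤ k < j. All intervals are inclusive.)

2

Scan j = 1,2,… for ((p4 ∨ ¬p1) U[1,1] ¬p1):
  j=1: fails
  j=2: fails
  j=3: holds
First hit at j=3, so smallest k = 3-1 = 2.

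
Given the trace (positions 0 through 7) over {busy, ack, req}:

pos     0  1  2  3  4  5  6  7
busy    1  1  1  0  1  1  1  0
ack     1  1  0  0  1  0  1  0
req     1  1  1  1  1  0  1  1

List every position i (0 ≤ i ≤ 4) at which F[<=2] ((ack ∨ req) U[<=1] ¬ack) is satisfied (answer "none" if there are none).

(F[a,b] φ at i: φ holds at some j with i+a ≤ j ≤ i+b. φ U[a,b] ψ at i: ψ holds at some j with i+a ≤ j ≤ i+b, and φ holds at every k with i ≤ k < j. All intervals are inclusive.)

Evaluate at each i in [0,4]:
  i=0: ✓ (witness j=1)
  i=1: ✓ (witness j=1)
  i=2: ✓ (witness j=2)
  i=3: ✓ (witness j=3)
  i=4: ✓ (witness j=4)

0, 1, 2, 3, 4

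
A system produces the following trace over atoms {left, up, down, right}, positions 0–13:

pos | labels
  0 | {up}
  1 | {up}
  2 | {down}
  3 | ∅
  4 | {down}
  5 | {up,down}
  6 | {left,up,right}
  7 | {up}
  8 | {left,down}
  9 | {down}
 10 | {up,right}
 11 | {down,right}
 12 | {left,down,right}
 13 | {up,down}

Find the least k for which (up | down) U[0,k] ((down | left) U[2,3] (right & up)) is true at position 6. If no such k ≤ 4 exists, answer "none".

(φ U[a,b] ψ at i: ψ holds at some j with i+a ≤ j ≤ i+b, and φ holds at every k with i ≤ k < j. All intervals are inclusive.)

Need earliest j ≥ 6 with ((down | left) U[2,3] (right & up)), and (up | down) at every k in [6,j-1].
  j=6: rhs fails.
  j=7: rhs fails.
  j=8: rhs holds; lhs holds on [6,7]. k = 2.

2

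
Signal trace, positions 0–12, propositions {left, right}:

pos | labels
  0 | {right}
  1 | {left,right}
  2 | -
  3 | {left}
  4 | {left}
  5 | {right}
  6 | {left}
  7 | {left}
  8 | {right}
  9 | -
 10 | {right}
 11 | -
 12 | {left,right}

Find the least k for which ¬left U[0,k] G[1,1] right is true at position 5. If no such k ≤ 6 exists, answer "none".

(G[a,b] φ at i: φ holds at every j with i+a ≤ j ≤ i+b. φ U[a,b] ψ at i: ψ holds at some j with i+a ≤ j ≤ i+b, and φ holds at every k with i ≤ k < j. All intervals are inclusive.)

none

Need earliest j ≥ 5 with G[1,1] right, and ¬left at every k in [5,j-1].
  j=5: rhs fails.
  j=6: rhs fails.
  j=7: rhs holds but lhs fails at k=6.
  j=8: rhs fails.
  j=9: rhs holds but lhs fails at k=6.
  j=10: rhs fails.
  j=11: rhs holds but lhs fails at k=6.
No witness within the range → none.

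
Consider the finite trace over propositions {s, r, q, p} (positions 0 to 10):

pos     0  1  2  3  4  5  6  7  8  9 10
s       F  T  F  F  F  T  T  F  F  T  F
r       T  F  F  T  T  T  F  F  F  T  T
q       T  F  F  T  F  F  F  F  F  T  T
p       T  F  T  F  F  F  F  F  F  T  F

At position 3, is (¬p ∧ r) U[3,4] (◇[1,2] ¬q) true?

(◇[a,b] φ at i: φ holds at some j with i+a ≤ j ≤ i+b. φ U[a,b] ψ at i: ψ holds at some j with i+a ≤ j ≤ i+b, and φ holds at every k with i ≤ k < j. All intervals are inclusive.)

Yes

Need some j in [6,7] with ◇[1,2] ¬q, and (¬p ∧ r) at every k in [3,j-1].
  j=6: ◇[1,2] ¬q holds; (¬p ∧ r) holds at every k in [3,5] → satisfied.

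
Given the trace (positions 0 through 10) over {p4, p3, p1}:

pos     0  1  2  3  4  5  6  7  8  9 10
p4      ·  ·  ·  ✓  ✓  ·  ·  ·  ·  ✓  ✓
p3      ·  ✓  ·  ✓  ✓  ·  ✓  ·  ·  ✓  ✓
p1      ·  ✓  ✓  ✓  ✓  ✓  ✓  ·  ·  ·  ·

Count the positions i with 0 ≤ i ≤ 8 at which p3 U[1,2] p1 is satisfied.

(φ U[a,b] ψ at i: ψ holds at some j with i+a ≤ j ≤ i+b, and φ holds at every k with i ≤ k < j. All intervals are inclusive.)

3

Evaluate at each i in [0,8]:
  i=0: ✗ (lhs fails at k=0 before rhs at j=1)
  i=1: ✓ (rhs at j=2; lhs holds on [1,1])
  i=2: ✗ (lhs fails at k=2 before rhs at j=3)
  i=3: ✓ (rhs at j=4; lhs holds on [3,3])
  i=4: ✓ (rhs at j=5; lhs holds on [4,4])
  i=5: ✗ (lhs fails at k=5 before rhs at j=6)
  i=6: ✗ (no rhs in [7,8])
  i=7: ✗ (no rhs in [8,9])
  i=8: ✗ (no rhs in [9,10])
Positions where it holds: {1, 3, 4} → 3.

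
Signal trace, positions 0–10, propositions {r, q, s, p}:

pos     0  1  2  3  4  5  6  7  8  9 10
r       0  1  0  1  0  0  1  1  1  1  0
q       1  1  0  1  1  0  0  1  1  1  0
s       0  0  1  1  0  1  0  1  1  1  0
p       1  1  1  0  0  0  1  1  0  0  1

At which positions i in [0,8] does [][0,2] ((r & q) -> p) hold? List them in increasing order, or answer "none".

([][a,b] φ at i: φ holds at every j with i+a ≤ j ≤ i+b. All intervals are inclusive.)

Evaluate at each i in [0,8]:
  i=0: ✓ (all of [0,2])
  i=1: ✗ (fails at j=3)
  i=2: ✗ (fails at j=3)
  i=3: ✗ (fails at j=3)
  i=4: ✓ (all of [4,6])
  i=5: ✓ (all of [5,7])
  i=6: ✗ (fails at j=8)
  i=7: ✗ (fails at j=8)
  i=8: ✗ (fails at j=8)

0, 4, 5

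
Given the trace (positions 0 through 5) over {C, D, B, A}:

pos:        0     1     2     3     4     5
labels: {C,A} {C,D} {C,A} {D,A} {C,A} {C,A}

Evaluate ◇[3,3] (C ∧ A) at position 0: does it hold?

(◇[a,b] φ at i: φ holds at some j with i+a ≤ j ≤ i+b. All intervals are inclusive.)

No

Check (C ∧ A) at each j in [3,3]:
  j=3: false
No position in the window satisfies it → formula fails.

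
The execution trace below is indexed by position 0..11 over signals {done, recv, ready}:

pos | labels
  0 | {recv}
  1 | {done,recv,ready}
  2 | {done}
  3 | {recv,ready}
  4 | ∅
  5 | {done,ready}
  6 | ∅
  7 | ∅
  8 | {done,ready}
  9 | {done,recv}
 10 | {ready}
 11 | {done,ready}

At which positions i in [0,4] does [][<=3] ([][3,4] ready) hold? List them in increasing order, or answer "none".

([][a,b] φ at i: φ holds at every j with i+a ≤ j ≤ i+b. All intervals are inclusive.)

Evaluate at each i in [0,4]:
  i=0: ✗ (fails at j=0)
  i=1: ✗ (fails at j=1)
  i=2: ✗ (fails at j=2)
  i=3: ✗ (fails at j=3)
  i=4: ✗ (fails at j=4)

none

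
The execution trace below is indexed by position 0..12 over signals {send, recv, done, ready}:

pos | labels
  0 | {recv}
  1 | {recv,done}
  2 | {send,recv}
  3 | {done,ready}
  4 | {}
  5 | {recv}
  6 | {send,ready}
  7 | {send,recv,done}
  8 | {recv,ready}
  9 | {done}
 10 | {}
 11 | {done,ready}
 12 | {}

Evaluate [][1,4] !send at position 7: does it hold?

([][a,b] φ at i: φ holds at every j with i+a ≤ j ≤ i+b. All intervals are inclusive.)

Yes

Check !send at every j in [8,11]:
  j=8: true
  j=9: true
  j=10: true
  j=11: true
All positions satisfy it → formula holds.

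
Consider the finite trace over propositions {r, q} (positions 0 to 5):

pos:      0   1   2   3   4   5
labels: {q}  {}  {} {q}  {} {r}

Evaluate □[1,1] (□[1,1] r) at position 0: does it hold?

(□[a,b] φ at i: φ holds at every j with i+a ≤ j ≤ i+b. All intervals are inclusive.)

Check □[1,1] r at every j in [1,1]:
  j=1: fails at 2
Fails at j=1 → formula fails.

No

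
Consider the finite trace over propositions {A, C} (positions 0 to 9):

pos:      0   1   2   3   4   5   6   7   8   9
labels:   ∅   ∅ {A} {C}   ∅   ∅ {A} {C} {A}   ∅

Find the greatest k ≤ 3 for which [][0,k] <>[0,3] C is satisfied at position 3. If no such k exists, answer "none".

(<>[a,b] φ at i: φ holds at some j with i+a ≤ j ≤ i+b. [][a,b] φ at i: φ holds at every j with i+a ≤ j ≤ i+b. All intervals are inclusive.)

<>[0,3] C must hold from j=3 onward; find where it first fails.
  j=3: holds
  j=4: holds
  j=5: holds
  j=6: holds
Holds through j=6; largest k = 3.

3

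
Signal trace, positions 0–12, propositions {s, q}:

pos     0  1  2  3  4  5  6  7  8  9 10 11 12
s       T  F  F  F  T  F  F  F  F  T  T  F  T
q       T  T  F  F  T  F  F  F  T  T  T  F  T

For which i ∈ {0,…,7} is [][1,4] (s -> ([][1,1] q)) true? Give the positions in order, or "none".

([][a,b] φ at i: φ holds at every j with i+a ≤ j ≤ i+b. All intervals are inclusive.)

Evaluate at each i in [0,7]:
  i=0: ✗ (fails at j=4)
  i=1: ✗ (fails at j=4)
  i=2: ✗ (fails at j=4)
  i=3: ✗ (fails at j=4)
  i=4: ✓ (all of [5,8])
  i=5: ✓ (all of [6,9])
  i=6: ✗ (fails at j=10)
  i=7: ✗ (fails at j=10)

4, 5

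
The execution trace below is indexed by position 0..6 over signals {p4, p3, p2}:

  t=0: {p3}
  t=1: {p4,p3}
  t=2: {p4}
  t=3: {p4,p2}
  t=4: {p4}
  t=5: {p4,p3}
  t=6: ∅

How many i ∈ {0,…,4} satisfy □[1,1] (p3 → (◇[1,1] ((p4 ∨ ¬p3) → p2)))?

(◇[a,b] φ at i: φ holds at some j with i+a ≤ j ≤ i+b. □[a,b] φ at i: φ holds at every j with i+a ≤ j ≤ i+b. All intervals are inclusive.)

3

Evaluate at each i in [0,4]:
  i=0: ✗ (fails at j=1)
  i=1: ✓ (all of [2,2])
  i=2: ✓ (all of [3,3])
  i=3: ✓ (all of [4,4])
  i=4: ✗ (fails at j=5)
Positions where it holds: {1, 2, 3} → 3.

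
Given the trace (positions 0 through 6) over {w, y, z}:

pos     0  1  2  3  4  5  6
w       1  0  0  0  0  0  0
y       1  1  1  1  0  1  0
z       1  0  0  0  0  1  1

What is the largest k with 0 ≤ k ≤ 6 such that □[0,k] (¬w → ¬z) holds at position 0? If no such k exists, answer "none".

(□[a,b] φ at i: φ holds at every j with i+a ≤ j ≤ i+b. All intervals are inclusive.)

(¬w → ¬z) must hold from j=0 onward; find where it first fails.
  j=0: holds
  j=1: holds
  j=2: holds
  j=3: holds
  j=4: holds
  j=5: fails
Holds on [0,4], so largest k = 4.

4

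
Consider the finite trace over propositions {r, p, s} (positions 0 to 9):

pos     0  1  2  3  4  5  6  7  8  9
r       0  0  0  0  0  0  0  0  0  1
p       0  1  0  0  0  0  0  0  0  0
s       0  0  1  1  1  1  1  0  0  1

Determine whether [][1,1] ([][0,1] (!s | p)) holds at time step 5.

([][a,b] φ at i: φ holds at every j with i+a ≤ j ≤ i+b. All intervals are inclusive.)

False

Check [][0,1] (!s | p) at every j in [6,6]:
  j=6: fails at 6
Fails at j=6 → formula fails.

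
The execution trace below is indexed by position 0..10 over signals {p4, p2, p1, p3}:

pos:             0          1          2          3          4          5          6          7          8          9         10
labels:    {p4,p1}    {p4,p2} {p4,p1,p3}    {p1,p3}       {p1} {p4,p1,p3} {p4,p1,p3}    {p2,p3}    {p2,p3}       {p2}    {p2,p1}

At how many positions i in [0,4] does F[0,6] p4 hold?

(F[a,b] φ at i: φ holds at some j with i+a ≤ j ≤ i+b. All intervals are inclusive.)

Evaluate at each i in [0,4]:
  i=0: ✓ (witness j=0)
  i=1: ✓ (witness j=1)
  i=2: ✓ (witness j=2)
  i=3: ✓ (witness j=5)
  i=4: ✓ (witness j=5)
Positions where it holds: {0, 1, 2, 3, 4} → 5.

5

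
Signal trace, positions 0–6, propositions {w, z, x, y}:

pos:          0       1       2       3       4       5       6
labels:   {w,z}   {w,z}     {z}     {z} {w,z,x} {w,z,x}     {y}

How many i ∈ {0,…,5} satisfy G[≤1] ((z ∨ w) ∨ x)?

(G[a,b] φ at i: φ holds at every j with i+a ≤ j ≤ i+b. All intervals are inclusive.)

5

Evaluate at each i in [0,5]:
  i=0: ✓ (all of [0,1])
  i=1: ✓ (all of [1,2])
  i=2: ✓ (all of [2,3])
  i=3: ✓ (all of [3,4])
  i=4: ✓ (all of [4,5])
  i=5: ✗ (fails at j=6)
Positions where it holds: {0, 1, 2, 3, 4} → 5.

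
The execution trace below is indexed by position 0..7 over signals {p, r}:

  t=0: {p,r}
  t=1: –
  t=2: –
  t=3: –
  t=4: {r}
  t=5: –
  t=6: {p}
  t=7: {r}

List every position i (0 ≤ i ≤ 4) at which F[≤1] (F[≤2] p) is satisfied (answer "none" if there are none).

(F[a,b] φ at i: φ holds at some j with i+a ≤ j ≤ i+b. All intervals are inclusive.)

Evaluate at each i in [0,4]:
  i=0: ✓ (witness j=0)
  i=1: ✗ (none in [1,2])
  i=2: ✗ (none in [2,3])
  i=3: ✓ (witness j=4)
  i=4: ✓ (witness j=4)

0, 3, 4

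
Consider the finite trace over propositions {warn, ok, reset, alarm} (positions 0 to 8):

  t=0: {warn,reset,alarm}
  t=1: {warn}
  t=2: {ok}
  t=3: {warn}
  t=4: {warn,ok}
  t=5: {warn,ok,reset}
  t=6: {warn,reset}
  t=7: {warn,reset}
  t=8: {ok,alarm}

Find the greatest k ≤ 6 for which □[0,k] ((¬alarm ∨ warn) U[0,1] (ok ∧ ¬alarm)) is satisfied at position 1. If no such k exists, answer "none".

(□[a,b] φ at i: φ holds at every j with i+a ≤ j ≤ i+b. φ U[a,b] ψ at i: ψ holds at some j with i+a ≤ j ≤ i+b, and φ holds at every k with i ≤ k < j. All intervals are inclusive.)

((¬alarm ∨ warn) U[0,1] (ok ∧ ¬alarm)) must hold from j=1 onward; find where it first fails.
  j=1: holds
  j=2: holds
  j=3: holds
  j=4: holds
  j=5: holds
  j=6: fails
Holds on [1,5], so largest k = 4.

4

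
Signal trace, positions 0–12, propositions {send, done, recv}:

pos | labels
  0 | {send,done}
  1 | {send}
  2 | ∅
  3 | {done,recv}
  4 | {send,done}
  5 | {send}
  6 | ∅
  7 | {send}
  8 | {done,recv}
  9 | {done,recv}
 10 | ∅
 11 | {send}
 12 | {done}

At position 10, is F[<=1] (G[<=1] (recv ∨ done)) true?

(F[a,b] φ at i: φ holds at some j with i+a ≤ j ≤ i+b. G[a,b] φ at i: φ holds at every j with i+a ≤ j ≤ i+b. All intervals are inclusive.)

Check G[<=1] (recv ∨ done) at each j in [10,11]:
  j=10: fails at 10
  j=11: fails at 11
No position in the window satisfies it → formula fails.

False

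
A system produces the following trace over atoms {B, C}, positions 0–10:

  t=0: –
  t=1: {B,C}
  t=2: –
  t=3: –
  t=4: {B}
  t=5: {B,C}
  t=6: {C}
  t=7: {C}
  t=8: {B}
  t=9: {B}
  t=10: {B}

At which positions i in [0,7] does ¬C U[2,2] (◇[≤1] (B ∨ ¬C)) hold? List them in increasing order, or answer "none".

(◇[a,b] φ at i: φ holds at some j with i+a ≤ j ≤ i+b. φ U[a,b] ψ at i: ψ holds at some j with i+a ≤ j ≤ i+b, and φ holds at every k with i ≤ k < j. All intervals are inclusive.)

Evaluate at each i in [0,7]:
  i=0: ✗ (lhs fails at k=1 before rhs at j=2)
  i=1: ✗ (lhs fails at k=1 before rhs at j=3)
  i=2: ✓ (rhs at j=4; lhs holds on [2,3])
  i=3: ✓ (rhs at j=5; lhs holds on [3,4])
  i=4: ✗ (no rhs in [6,6])
  i=5: ✗ (lhs fails at k=5 before rhs at j=7)
  i=6: ✗ (lhs fails at k=6 before rhs at j=8)
  i=7: ✗ (lhs fails at k=7 before rhs at j=9)

2, 3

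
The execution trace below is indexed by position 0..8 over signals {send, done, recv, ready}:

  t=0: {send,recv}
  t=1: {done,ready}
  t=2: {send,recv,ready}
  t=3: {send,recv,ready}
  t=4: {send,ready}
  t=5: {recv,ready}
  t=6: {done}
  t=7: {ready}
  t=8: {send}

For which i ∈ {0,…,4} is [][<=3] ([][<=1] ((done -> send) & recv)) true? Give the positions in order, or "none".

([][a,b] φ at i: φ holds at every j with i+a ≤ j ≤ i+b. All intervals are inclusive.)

none

Evaluate at each i in [0,4]:
  i=0: ✗ (fails at j=0)
  i=1: ✗ (fails at j=1)
  i=2: ✗ (fails at j=3)
  i=3: ✗ (fails at j=3)
  i=4: ✗ (fails at j=4)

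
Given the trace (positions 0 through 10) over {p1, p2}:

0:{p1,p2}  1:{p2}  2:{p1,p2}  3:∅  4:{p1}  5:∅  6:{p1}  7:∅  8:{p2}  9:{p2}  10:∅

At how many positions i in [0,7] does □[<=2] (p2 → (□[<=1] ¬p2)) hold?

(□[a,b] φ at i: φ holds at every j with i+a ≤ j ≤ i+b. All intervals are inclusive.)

Evaluate at each i in [0,7]:
  i=0: ✗ (fails at j=0)
  i=1: ✗ (fails at j=1)
  i=2: ✗ (fails at j=2)
  i=3: ✓ (all of [3,5])
  i=4: ✓ (all of [4,6])
  i=5: ✓ (all of [5,7])
  i=6: ✗ (fails at j=8)
  i=7: ✗ (fails at j=8)
Positions where it holds: {3, 4, 5} → 3.

3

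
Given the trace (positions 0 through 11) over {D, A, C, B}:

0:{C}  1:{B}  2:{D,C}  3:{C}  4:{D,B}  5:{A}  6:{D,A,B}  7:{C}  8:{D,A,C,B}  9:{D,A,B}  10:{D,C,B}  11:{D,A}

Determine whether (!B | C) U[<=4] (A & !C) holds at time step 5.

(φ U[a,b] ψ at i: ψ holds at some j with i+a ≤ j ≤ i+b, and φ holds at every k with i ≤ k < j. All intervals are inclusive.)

Need some j in [5,9] with (A & !C), and (!B | C) at every k in [5,j-1].
  j=5: (A & !C) holds; no prefix to check → satisfied.

Holds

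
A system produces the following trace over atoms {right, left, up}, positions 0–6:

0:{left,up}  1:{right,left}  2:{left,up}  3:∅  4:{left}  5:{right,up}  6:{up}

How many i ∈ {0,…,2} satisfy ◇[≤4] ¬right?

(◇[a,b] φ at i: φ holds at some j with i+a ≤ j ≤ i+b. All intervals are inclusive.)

3

Evaluate at each i in [0,2]:
  i=0: ✓ (witness j=0)
  i=1: ✓ (witness j=2)
  i=2: ✓ (witness j=2)
Positions where it holds: {0, 1, 2} → 3.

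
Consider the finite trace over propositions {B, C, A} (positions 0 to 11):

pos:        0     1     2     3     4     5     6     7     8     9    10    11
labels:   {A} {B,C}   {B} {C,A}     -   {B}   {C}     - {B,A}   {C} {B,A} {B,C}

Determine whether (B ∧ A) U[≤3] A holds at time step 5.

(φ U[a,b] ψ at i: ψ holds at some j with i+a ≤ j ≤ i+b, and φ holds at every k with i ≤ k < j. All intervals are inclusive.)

Need some j in [5,8] with A, and (B ∧ A) at every k in [5,j-1].
  j=5: A false.
  j=6: A false.
  j=7: A false.
  j=8: A holds, but (B ∧ A) fails at k=5 → not this j.
No j in the window works → until fails.

No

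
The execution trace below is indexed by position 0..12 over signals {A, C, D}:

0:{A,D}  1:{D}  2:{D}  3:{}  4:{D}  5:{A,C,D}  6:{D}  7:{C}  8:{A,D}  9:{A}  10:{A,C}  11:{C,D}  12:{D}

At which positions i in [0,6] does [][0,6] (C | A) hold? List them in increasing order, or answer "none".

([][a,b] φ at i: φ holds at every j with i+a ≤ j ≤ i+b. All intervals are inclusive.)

Evaluate at each i in [0,6]:
  i=0: ✗ (fails at j=1)
  i=1: ✗ (fails at j=1)
  i=2: ✗ (fails at j=2)
  i=3: ✗ (fails at j=3)
  i=4: ✗ (fails at j=4)
  i=5: ✗ (fails at j=6)
  i=6: ✗ (fails at j=6)

none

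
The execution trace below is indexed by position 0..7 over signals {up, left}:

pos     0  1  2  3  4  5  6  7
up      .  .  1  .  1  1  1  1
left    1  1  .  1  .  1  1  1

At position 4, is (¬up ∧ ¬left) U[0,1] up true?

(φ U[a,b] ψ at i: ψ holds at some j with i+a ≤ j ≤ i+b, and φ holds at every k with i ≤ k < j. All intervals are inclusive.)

Yes

Need some j in [4,5] with up, and (¬up ∧ ¬left) at every k in [4,j-1].
  j=4: up holds; no prefix to check → satisfied.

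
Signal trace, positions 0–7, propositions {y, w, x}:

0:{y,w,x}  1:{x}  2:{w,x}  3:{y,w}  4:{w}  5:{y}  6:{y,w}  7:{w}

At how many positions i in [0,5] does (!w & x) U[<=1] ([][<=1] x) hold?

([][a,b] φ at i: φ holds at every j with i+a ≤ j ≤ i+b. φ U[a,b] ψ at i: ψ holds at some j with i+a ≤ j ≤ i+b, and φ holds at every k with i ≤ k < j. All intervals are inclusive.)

Evaluate at each i in [0,5]:
  i=0: ✓ (rhs at j=0)
  i=1: ✓ (rhs at j=1)
  i=2: ✗ (no rhs in [2,3])
  i=3: ✗ (no rhs in [3,4])
  i=4: ✗ (no rhs in [4,5])
  i=5: ✗ (no rhs in [5,6])
Positions where it holds: {0, 1} → 2.

2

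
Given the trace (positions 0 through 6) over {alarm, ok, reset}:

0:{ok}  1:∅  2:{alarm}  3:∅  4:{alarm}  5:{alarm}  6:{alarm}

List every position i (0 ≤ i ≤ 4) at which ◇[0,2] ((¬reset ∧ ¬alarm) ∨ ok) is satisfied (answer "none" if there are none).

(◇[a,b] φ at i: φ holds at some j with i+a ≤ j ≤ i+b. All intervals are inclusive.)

0, 1, 2, 3

Evaluate at each i in [0,4]:
  i=0: ✓ (witness j=0)
  i=1: ✓ (witness j=1)
  i=2: ✓ (witness j=3)
  i=3: ✓ (witness j=3)
  i=4: ✗ (none in [4,6])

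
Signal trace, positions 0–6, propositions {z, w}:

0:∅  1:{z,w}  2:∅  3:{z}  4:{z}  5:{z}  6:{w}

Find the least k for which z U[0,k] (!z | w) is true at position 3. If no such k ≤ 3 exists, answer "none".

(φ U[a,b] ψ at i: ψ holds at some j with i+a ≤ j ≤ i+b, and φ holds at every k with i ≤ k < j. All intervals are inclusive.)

3

Need earliest j ≥ 3 with (!z | w), and z at every k in [3,j-1].
  j=3: rhs fails.
  j=4: rhs fails.
  j=5: rhs fails.
  j=6: rhs holds; lhs holds on [3,5]. k = 3.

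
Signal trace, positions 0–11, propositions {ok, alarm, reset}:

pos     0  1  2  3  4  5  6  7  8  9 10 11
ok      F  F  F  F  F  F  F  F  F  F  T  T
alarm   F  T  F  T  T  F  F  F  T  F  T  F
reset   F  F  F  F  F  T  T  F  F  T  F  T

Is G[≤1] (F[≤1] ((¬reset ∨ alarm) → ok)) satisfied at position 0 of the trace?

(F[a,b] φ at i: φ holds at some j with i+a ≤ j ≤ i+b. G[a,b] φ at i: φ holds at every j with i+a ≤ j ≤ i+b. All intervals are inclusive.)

No

Check F[≤1] ((¬reset ∨ alarm) → ok) at every j in [0,1]:
  j=0: fails (none in [0,1])
  j=1: fails (none in [1,2])
Fails at j=0 → formula fails.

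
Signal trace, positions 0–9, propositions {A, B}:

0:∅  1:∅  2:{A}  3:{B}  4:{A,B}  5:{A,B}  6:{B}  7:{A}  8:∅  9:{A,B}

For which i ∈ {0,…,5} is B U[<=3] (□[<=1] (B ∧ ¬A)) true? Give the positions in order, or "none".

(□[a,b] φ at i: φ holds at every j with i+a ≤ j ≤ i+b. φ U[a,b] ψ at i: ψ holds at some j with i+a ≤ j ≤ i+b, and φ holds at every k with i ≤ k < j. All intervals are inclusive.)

Evaluate at each i in [0,5]:
  i=0: ✗ (no rhs in [0,3])
  i=1: ✗ (no rhs in [1,4])
  i=2: ✗ (no rhs in [2,5])
  i=3: ✗ (no rhs in [3,6])
  i=4: ✗ (no rhs in [4,7])
  i=5: ✗ (no rhs in [5,8])

none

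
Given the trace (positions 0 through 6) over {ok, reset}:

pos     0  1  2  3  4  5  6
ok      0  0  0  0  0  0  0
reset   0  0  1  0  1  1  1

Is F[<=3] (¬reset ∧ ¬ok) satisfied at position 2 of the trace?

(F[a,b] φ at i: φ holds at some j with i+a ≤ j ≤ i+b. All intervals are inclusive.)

True

Check (¬reset ∧ ¬ok) at each j in [2,5]:
  j=2: false
  j=3: true
  j=4: false
  j=5: false
Found at j=3 → formula holds.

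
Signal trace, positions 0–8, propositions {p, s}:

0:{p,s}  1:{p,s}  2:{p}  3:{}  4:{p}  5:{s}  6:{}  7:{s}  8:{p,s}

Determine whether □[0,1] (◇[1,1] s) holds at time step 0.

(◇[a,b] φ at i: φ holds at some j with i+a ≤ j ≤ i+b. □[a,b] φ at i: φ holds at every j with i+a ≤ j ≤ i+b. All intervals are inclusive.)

Does not hold

Check ◇[1,1] s at every j in [0,1]:
  j=0: holds (witness at 1)
  j=1: fails (none in [2,2])
Fails at j=1 → formula fails.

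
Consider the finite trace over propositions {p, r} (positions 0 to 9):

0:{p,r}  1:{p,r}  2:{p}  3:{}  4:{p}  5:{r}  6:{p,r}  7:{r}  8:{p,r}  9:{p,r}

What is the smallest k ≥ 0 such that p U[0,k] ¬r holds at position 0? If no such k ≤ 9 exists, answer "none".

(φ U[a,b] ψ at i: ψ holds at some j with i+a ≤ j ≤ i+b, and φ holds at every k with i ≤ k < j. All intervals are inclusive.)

2

Need earliest j ≥ 0 with ¬r, and p at every k in [0,j-1].
  j=0: rhs fails.
  j=1: rhs fails.
  j=2: rhs holds; lhs holds on [0,1]. k = 2.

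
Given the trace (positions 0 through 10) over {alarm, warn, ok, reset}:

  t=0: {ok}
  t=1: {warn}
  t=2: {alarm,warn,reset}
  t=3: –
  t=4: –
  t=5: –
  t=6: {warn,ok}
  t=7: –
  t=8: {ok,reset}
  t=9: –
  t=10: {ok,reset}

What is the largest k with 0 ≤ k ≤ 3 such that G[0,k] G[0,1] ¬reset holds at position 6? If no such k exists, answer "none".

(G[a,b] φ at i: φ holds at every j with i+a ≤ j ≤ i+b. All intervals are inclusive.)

0

G[0,1] ¬reset must hold from j=6 onward; find where it first fails.
  j=6: holds
  j=7: fails
Holds on [6,6], so largest k = 0.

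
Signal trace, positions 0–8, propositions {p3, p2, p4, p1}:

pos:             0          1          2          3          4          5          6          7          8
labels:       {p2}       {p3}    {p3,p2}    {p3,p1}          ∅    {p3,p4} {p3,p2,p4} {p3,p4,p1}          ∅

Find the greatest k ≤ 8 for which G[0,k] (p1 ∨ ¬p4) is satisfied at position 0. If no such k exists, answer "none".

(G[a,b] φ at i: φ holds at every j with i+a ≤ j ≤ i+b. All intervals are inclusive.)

4

(p1 ∨ ¬p4) must hold from j=0 onward; find where it first fails.
  j=0: holds
  j=1: holds
  j=2: holds
  j=3: holds
  j=4: holds
  j=5: fails
Holds on [0,4], so largest k = 4.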